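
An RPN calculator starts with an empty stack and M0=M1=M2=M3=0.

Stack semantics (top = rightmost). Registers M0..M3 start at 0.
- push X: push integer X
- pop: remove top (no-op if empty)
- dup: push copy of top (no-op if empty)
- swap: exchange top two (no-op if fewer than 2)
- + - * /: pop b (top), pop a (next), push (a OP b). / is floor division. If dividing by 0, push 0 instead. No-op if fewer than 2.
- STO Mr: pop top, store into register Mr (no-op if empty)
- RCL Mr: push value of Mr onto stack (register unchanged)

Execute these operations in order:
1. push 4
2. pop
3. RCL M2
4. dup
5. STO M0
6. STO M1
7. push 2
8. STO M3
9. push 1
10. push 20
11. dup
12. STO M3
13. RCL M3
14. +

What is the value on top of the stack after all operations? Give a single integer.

After op 1 (push 4): stack=[4] mem=[0,0,0,0]
After op 2 (pop): stack=[empty] mem=[0,0,0,0]
After op 3 (RCL M2): stack=[0] mem=[0,0,0,0]
After op 4 (dup): stack=[0,0] mem=[0,0,0,0]
After op 5 (STO M0): stack=[0] mem=[0,0,0,0]
After op 6 (STO M1): stack=[empty] mem=[0,0,0,0]
After op 7 (push 2): stack=[2] mem=[0,0,0,0]
After op 8 (STO M3): stack=[empty] mem=[0,0,0,2]
After op 9 (push 1): stack=[1] mem=[0,0,0,2]
After op 10 (push 20): stack=[1,20] mem=[0,0,0,2]
After op 11 (dup): stack=[1,20,20] mem=[0,0,0,2]
After op 12 (STO M3): stack=[1,20] mem=[0,0,0,20]
After op 13 (RCL M3): stack=[1,20,20] mem=[0,0,0,20]
After op 14 (+): stack=[1,40] mem=[0,0,0,20]

Answer: 40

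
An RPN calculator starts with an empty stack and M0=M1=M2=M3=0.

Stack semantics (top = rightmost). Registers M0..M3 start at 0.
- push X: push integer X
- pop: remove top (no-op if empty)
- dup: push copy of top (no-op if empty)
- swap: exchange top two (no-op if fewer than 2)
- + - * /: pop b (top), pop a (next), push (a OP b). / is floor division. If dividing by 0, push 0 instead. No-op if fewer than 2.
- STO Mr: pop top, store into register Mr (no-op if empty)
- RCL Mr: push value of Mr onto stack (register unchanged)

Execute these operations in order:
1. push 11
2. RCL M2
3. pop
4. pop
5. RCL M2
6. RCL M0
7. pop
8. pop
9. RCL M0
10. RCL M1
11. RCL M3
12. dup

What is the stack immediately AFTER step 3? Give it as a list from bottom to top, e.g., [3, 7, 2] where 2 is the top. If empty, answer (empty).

After op 1 (push 11): stack=[11] mem=[0,0,0,0]
After op 2 (RCL M2): stack=[11,0] mem=[0,0,0,0]
After op 3 (pop): stack=[11] mem=[0,0,0,0]

[11]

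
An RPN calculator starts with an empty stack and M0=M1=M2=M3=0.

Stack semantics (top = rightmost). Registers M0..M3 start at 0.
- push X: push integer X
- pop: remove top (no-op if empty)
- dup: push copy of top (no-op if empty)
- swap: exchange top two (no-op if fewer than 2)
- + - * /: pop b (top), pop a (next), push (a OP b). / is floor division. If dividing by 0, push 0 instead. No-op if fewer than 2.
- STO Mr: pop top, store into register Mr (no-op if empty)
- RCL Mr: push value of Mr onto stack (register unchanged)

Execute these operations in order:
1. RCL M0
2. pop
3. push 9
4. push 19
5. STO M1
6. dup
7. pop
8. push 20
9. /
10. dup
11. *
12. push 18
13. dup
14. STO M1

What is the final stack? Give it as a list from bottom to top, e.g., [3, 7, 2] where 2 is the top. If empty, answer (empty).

After op 1 (RCL M0): stack=[0] mem=[0,0,0,0]
After op 2 (pop): stack=[empty] mem=[0,0,0,0]
After op 3 (push 9): stack=[9] mem=[0,0,0,0]
After op 4 (push 19): stack=[9,19] mem=[0,0,0,0]
After op 5 (STO M1): stack=[9] mem=[0,19,0,0]
After op 6 (dup): stack=[9,9] mem=[0,19,0,0]
After op 7 (pop): stack=[9] mem=[0,19,0,0]
After op 8 (push 20): stack=[9,20] mem=[0,19,0,0]
After op 9 (/): stack=[0] mem=[0,19,0,0]
After op 10 (dup): stack=[0,0] mem=[0,19,0,0]
After op 11 (*): stack=[0] mem=[0,19,0,0]
After op 12 (push 18): stack=[0,18] mem=[0,19,0,0]
After op 13 (dup): stack=[0,18,18] mem=[0,19,0,0]
After op 14 (STO M1): stack=[0,18] mem=[0,18,0,0]

Answer: [0, 18]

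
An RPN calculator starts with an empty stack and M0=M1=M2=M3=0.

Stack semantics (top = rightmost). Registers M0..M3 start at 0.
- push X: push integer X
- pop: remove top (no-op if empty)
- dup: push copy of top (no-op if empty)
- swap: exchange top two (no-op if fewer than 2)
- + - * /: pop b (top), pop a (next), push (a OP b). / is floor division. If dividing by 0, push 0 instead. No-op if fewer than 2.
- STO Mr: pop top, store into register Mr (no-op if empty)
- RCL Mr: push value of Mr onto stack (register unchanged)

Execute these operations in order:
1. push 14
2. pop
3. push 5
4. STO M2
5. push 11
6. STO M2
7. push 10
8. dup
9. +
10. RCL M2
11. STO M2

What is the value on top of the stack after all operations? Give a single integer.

Answer: 20

Derivation:
After op 1 (push 14): stack=[14] mem=[0,0,0,0]
After op 2 (pop): stack=[empty] mem=[0,0,0,0]
After op 3 (push 5): stack=[5] mem=[0,0,0,0]
After op 4 (STO M2): stack=[empty] mem=[0,0,5,0]
After op 5 (push 11): stack=[11] mem=[0,0,5,0]
After op 6 (STO M2): stack=[empty] mem=[0,0,11,0]
After op 7 (push 10): stack=[10] mem=[0,0,11,0]
After op 8 (dup): stack=[10,10] mem=[0,0,11,0]
After op 9 (+): stack=[20] mem=[0,0,11,0]
After op 10 (RCL M2): stack=[20,11] mem=[0,0,11,0]
After op 11 (STO M2): stack=[20] mem=[0,0,11,0]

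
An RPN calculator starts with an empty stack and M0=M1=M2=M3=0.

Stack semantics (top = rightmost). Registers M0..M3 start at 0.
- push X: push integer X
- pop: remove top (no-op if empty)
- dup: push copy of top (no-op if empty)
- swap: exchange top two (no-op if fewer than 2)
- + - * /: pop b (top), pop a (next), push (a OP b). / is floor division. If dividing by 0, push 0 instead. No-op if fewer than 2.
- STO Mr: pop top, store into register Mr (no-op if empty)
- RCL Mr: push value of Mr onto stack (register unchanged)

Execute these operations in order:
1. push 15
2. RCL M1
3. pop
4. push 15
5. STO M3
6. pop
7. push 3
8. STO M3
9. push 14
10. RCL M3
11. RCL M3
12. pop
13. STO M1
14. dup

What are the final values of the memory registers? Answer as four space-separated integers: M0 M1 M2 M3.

After op 1 (push 15): stack=[15] mem=[0,0,0,0]
After op 2 (RCL M1): stack=[15,0] mem=[0,0,0,0]
After op 3 (pop): stack=[15] mem=[0,0,0,0]
After op 4 (push 15): stack=[15,15] mem=[0,0,0,0]
After op 5 (STO M3): stack=[15] mem=[0,0,0,15]
After op 6 (pop): stack=[empty] mem=[0,0,0,15]
After op 7 (push 3): stack=[3] mem=[0,0,0,15]
After op 8 (STO M3): stack=[empty] mem=[0,0,0,3]
After op 9 (push 14): stack=[14] mem=[0,0,0,3]
After op 10 (RCL M3): stack=[14,3] mem=[0,0,0,3]
After op 11 (RCL M3): stack=[14,3,3] mem=[0,0,0,3]
After op 12 (pop): stack=[14,3] mem=[0,0,0,3]
After op 13 (STO M1): stack=[14] mem=[0,3,0,3]
After op 14 (dup): stack=[14,14] mem=[0,3,0,3]

Answer: 0 3 0 3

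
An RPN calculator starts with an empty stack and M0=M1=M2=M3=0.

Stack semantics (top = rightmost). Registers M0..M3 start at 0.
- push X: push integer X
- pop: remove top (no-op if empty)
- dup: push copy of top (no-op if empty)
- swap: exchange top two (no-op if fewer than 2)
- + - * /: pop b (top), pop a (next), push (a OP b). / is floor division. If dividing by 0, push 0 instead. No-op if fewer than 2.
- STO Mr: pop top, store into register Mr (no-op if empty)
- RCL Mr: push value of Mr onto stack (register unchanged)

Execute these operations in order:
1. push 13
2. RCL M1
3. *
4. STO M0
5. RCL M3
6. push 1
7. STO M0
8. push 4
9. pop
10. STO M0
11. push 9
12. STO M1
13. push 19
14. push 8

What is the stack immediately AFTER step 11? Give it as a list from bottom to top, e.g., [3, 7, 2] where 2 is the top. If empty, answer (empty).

After op 1 (push 13): stack=[13] mem=[0,0,0,0]
After op 2 (RCL M1): stack=[13,0] mem=[0,0,0,0]
After op 3 (*): stack=[0] mem=[0,0,0,0]
After op 4 (STO M0): stack=[empty] mem=[0,0,0,0]
After op 5 (RCL M3): stack=[0] mem=[0,0,0,0]
After op 6 (push 1): stack=[0,1] mem=[0,0,0,0]
After op 7 (STO M0): stack=[0] mem=[1,0,0,0]
After op 8 (push 4): stack=[0,4] mem=[1,0,0,0]
After op 9 (pop): stack=[0] mem=[1,0,0,0]
After op 10 (STO M0): stack=[empty] mem=[0,0,0,0]
After op 11 (push 9): stack=[9] mem=[0,0,0,0]

[9]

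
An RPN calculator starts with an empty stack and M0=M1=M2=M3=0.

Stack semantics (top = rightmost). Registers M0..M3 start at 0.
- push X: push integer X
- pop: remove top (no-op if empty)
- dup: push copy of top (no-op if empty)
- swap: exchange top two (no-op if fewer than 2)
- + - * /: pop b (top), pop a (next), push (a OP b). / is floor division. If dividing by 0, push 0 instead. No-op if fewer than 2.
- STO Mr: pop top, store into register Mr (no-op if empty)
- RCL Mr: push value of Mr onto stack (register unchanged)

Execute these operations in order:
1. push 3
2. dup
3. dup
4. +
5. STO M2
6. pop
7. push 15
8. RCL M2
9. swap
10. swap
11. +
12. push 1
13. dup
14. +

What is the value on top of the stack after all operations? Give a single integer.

After op 1 (push 3): stack=[3] mem=[0,0,0,0]
After op 2 (dup): stack=[3,3] mem=[0,0,0,0]
After op 3 (dup): stack=[3,3,3] mem=[0,0,0,0]
After op 4 (+): stack=[3,6] mem=[0,0,0,0]
After op 5 (STO M2): stack=[3] mem=[0,0,6,0]
After op 6 (pop): stack=[empty] mem=[0,0,6,0]
After op 7 (push 15): stack=[15] mem=[0,0,6,0]
After op 8 (RCL M2): stack=[15,6] mem=[0,0,6,0]
After op 9 (swap): stack=[6,15] mem=[0,0,6,0]
After op 10 (swap): stack=[15,6] mem=[0,0,6,0]
After op 11 (+): stack=[21] mem=[0,0,6,0]
After op 12 (push 1): stack=[21,1] mem=[0,0,6,0]
After op 13 (dup): stack=[21,1,1] mem=[0,0,6,0]
After op 14 (+): stack=[21,2] mem=[0,0,6,0]

Answer: 2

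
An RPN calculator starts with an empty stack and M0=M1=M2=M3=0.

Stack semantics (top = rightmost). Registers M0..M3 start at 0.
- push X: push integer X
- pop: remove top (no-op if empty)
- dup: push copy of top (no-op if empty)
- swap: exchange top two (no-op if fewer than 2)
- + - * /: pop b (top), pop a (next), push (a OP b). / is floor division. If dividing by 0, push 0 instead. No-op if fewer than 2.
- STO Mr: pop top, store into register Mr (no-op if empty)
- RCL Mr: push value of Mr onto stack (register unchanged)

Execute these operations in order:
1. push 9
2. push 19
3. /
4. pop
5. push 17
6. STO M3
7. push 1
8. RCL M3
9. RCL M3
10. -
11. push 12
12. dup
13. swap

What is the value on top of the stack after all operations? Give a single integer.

Answer: 12

Derivation:
After op 1 (push 9): stack=[9] mem=[0,0,0,0]
After op 2 (push 19): stack=[9,19] mem=[0,0,0,0]
After op 3 (/): stack=[0] mem=[0,0,0,0]
After op 4 (pop): stack=[empty] mem=[0,0,0,0]
After op 5 (push 17): stack=[17] mem=[0,0,0,0]
After op 6 (STO M3): stack=[empty] mem=[0,0,0,17]
After op 7 (push 1): stack=[1] mem=[0,0,0,17]
After op 8 (RCL M3): stack=[1,17] mem=[0,0,0,17]
After op 9 (RCL M3): stack=[1,17,17] mem=[0,0,0,17]
After op 10 (-): stack=[1,0] mem=[0,0,0,17]
After op 11 (push 12): stack=[1,0,12] mem=[0,0,0,17]
After op 12 (dup): stack=[1,0,12,12] mem=[0,0,0,17]
After op 13 (swap): stack=[1,0,12,12] mem=[0,0,0,17]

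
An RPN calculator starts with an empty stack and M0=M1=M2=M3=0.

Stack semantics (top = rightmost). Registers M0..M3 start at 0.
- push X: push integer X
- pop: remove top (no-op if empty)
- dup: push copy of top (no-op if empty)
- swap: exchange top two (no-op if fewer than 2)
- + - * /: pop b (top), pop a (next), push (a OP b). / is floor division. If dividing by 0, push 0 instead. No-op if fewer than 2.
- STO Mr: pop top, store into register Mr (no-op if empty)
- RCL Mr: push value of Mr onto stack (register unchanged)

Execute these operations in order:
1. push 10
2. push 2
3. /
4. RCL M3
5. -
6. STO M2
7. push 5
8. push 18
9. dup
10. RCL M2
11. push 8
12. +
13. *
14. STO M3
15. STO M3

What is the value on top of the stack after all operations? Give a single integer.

Answer: 5

Derivation:
After op 1 (push 10): stack=[10] mem=[0,0,0,0]
After op 2 (push 2): stack=[10,2] mem=[0,0,0,0]
After op 3 (/): stack=[5] mem=[0,0,0,0]
After op 4 (RCL M3): stack=[5,0] mem=[0,0,0,0]
After op 5 (-): stack=[5] mem=[0,0,0,0]
After op 6 (STO M2): stack=[empty] mem=[0,0,5,0]
After op 7 (push 5): stack=[5] mem=[0,0,5,0]
After op 8 (push 18): stack=[5,18] mem=[0,0,5,0]
After op 9 (dup): stack=[5,18,18] mem=[0,0,5,0]
After op 10 (RCL M2): stack=[5,18,18,5] mem=[0,0,5,0]
After op 11 (push 8): stack=[5,18,18,5,8] mem=[0,0,5,0]
After op 12 (+): stack=[5,18,18,13] mem=[0,0,5,0]
After op 13 (*): stack=[5,18,234] mem=[0,0,5,0]
After op 14 (STO M3): stack=[5,18] mem=[0,0,5,234]
After op 15 (STO M3): stack=[5] mem=[0,0,5,18]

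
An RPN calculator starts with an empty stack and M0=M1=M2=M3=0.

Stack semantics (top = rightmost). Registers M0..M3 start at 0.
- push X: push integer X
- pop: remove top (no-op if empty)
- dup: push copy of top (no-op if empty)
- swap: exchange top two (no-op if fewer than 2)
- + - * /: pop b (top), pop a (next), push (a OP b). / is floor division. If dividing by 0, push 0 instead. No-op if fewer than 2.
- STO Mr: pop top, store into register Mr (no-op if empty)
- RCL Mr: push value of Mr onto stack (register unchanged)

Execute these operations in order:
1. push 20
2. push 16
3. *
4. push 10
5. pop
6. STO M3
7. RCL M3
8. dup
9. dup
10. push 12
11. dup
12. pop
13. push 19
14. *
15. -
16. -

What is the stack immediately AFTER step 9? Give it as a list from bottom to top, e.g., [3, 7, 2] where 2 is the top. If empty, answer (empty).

After op 1 (push 20): stack=[20] mem=[0,0,0,0]
After op 2 (push 16): stack=[20,16] mem=[0,0,0,0]
After op 3 (*): stack=[320] mem=[0,0,0,0]
After op 4 (push 10): stack=[320,10] mem=[0,0,0,0]
After op 5 (pop): stack=[320] mem=[0,0,0,0]
After op 6 (STO M3): stack=[empty] mem=[0,0,0,320]
After op 7 (RCL M3): stack=[320] mem=[0,0,0,320]
After op 8 (dup): stack=[320,320] mem=[0,0,0,320]
After op 9 (dup): stack=[320,320,320] mem=[0,0,0,320]

[320, 320, 320]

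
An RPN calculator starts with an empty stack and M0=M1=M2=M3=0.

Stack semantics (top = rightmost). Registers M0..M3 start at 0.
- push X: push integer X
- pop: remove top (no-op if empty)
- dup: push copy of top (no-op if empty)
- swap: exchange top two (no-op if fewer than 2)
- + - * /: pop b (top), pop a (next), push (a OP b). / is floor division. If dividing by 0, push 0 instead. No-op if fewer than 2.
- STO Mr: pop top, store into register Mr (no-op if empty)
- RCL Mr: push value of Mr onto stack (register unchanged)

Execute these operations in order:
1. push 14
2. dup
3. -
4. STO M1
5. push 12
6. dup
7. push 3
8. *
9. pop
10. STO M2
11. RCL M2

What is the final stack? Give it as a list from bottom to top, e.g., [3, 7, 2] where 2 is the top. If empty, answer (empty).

After op 1 (push 14): stack=[14] mem=[0,0,0,0]
After op 2 (dup): stack=[14,14] mem=[0,0,0,0]
After op 3 (-): stack=[0] mem=[0,0,0,0]
After op 4 (STO M1): stack=[empty] mem=[0,0,0,0]
After op 5 (push 12): stack=[12] mem=[0,0,0,0]
After op 6 (dup): stack=[12,12] mem=[0,0,0,0]
After op 7 (push 3): stack=[12,12,3] mem=[0,0,0,0]
After op 8 (*): stack=[12,36] mem=[0,0,0,0]
After op 9 (pop): stack=[12] mem=[0,0,0,0]
After op 10 (STO M2): stack=[empty] mem=[0,0,12,0]
After op 11 (RCL M2): stack=[12] mem=[0,0,12,0]

Answer: [12]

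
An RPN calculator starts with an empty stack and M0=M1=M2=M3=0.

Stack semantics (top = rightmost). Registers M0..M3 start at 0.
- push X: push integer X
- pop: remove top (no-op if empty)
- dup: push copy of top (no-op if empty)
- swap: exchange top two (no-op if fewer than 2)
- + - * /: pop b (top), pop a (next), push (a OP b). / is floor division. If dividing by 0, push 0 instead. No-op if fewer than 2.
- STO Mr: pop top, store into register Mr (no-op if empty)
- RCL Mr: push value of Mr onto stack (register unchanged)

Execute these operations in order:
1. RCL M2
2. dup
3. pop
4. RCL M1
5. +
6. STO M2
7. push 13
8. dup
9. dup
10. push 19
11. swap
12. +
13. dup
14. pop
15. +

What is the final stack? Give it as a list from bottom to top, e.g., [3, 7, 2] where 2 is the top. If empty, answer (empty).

Answer: [13, 45]

Derivation:
After op 1 (RCL M2): stack=[0] mem=[0,0,0,0]
After op 2 (dup): stack=[0,0] mem=[0,0,0,0]
After op 3 (pop): stack=[0] mem=[0,0,0,0]
After op 4 (RCL M1): stack=[0,0] mem=[0,0,0,0]
After op 5 (+): stack=[0] mem=[0,0,0,0]
After op 6 (STO M2): stack=[empty] mem=[0,0,0,0]
After op 7 (push 13): stack=[13] mem=[0,0,0,0]
After op 8 (dup): stack=[13,13] mem=[0,0,0,0]
After op 9 (dup): stack=[13,13,13] mem=[0,0,0,0]
After op 10 (push 19): stack=[13,13,13,19] mem=[0,0,0,0]
After op 11 (swap): stack=[13,13,19,13] mem=[0,0,0,0]
After op 12 (+): stack=[13,13,32] mem=[0,0,0,0]
After op 13 (dup): stack=[13,13,32,32] mem=[0,0,0,0]
After op 14 (pop): stack=[13,13,32] mem=[0,0,0,0]
After op 15 (+): stack=[13,45] mem=[0,0,0,0]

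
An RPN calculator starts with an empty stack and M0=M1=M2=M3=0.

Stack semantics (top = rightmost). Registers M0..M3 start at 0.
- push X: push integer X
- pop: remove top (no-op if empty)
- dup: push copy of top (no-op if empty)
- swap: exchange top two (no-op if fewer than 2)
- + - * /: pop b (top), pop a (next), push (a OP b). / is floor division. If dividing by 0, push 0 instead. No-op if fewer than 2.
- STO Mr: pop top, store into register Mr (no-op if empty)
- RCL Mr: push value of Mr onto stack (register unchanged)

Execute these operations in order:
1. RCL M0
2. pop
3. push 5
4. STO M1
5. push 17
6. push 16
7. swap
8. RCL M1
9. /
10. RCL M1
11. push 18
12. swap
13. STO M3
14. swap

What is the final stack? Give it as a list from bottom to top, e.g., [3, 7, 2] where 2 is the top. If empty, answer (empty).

Answer: [16, 18, 3]

Derivation:
After op 1 (RCL M0): stack=[0] mem=[0,0,0,0]
After op 2 (pop): stack=[empty] mem=[0,0,0,0]
After op 3 (push 5): stack=[5] mem=[0,0,0,0]
After op 4 (STO M1): stack=[empty] mem=[0,5,0,0]
After op 5 (push 17): stack=[17] mem=[0,5,0,0]
After op 6 (push 16): stack=[17,16] mem=[0,5,0,0]
After op 7 (swap): stack=[16,17] mem=[0,5,0,0]
After op 8 (RCL M1): stack=[16,17,5] mem=[0,5,0,0]
After op 9 (/): stack=[16,3] mem=[0,5,0,0]
After op 10 (RCL M1): stack=[16,3,5] mem=[0,5,0,0]
After op 11 (push 18): stack=[16,3,5,18] mem=[0,5,0,0]
After op 12 (swap): stack=[16,3,18,5] mem=[0,5,0,0]
After op 13 (STO M3): stack=[16,3,18] mem=[0,5,0,5]
After op 14 (swap): stack=[16,18,3] mem=[0,5,0,5]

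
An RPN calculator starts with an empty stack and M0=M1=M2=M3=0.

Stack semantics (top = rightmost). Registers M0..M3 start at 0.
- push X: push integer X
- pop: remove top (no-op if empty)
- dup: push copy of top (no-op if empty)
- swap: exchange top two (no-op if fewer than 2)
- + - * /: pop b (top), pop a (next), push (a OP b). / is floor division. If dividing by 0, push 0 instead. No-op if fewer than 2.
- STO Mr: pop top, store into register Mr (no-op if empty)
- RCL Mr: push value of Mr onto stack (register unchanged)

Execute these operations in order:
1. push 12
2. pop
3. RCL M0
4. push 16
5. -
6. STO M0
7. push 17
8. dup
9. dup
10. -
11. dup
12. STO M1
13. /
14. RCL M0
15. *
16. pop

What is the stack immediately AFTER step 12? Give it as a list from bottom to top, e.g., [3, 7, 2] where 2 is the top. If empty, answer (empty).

After op 1 (push 12): stack=[12] mem=[0,0,0,0]
After op 2 (pop): stack=[empty] mem=[0,0,0,0]
After op 3 (RCL M0): stack=[0] mem=[0,0,0,0]
After op 4 (push 16): stack=[0,16] mem=[0,0,0,0]
After op 5 (-): stack=[-16] mem=[0,0,0,0]
After op 6 (STO M0): stack=[empty] mem=[-16,0,0,0]
After op 7 (push 17): stack=[17] mem=[-16,0,0,0]
After op 8 (dup): stack=[17,17] mem=[-16,0,0,0]
After op 9 (dup): stack=[17,17,17] mem=[-16,0,0,0]
After op 10 (-): stack=[17,0] mem=[-16,0,0,0]
After op 11 (dup): stack=[17,0,0] mem=[-16,0,0,0]
After op 12 (STO M1): stack=[17,0] mem=[-16,0,0,0]

[17, 0]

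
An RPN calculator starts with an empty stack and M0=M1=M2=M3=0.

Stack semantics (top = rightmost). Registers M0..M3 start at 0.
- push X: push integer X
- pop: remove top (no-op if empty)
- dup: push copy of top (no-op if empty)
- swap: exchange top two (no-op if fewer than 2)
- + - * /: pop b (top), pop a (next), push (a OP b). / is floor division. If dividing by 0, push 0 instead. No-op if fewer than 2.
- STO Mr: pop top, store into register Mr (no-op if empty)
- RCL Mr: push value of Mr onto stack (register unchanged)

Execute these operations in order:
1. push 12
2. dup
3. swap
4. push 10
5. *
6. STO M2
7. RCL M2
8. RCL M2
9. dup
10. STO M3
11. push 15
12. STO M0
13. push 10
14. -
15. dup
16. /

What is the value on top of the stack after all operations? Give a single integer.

After op 1 (push 12): stack=[12] mem=[0,0,0,0]
After op 2 (dup): stack=[12,12] mem=[0,0,0,0]
After op 3 (swap): stack=[12,12] mem=[0,0,0,0]
After op 4 (push 10): stack=[12,12,10] mem=[0,0,0,0]
After op 5 (*): stack=[12,120] mem=[0,0,0,0]
After op 6 (STO M2): stack=[12] mem=[0,0,120,0]
After op 7 (RCL M2): stack=[12,120] mem=[0,0,120,0]
After op 8 (RCL M2): stack=[12,120,120] mem=[0,0,120,0]
After op 9 (dup): stack=[12,120,120,120] mem=[0,0,120,0]
After op 10 (STO M3): stack=[12,120,120] mem=[0,0,120,120]
After op 11 (push 15): stack=[12,120,120,15] mem=[0,0,120,120]
After op 12 (STO M0): stack=[12,120,120] mem=[15,0,120,120]
After op 13 (push 10): stack=[12,120,120,10] mem=[15,0,120,120]
After op 14 (-): stack=[12,120,110] mem=[15,0,120,120]
After op 15 (dup): stack=[12,120,110,110] mem=[15,0,120,120]
After op 16 (/): stack=[12,120,1] mem=[15,0,120,120]

Answer: 1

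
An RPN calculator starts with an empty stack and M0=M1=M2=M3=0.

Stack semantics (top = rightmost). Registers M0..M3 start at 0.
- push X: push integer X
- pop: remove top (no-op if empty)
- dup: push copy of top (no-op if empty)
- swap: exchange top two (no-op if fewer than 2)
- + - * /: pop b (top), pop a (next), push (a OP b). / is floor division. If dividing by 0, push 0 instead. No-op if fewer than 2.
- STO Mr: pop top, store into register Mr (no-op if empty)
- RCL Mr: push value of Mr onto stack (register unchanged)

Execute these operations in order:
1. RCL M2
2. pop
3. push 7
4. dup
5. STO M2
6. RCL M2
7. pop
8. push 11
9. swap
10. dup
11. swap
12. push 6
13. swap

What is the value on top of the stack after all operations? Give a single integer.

Answer: 7

Derivation:
After op 1 (RCL M2): stack=[0] mem=[0,0,0,0]
After op 2 (pop): stack=[empty] mem=[0,0,0,0]
After op 3 (push 7): stack=[7] mem=[0,0,0,0]
After op 4 (dup): stack=[7,7] mem=[0,0,0,0]
After op 5 (STO M2): stack=[7] mem=[0,0,7,0]
After op 6 (RCL M2): stack=[7,7] mem=[0,0,7,0]
After op 7 (pop): stack=[7] mem=[0,0,7,0]
After op 8 (push 11): stack=[7,11] mem=[0,0,7,0]
After op 9 (swap): stack=[11,7] mem=[0,0,7,0]
After op 10 (dup): stack=[11,7,7] mem=[0,0,7,0]
After op 11 (swap): stack=[11,7,7] mem=[0,0,7,0]
After op 12 (push 6): stack=[11,7,7,6] mem=[0,0,7,0]
After op 13 (swap): stack=[11,7,6,7] mem=[0,0,7,0]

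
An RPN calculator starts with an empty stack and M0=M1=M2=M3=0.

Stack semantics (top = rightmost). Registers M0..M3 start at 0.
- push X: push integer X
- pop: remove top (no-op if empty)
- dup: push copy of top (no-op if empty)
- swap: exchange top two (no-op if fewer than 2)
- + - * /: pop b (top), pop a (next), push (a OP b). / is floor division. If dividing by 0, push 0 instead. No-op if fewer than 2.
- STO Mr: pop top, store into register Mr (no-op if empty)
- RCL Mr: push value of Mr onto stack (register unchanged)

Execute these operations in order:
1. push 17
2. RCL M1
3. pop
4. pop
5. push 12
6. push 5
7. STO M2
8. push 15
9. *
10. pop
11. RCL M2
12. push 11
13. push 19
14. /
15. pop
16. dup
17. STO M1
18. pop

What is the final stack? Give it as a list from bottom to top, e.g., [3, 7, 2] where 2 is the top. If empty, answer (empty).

Answer: (empty)

Derivation:
After op 1 (push 17): stack=[17] mem=[0,0,0,0]
After op 2 (RCL M1): stack=[17,0] mem=[0,0,0,0]
After op 3 (pop): stack=[17] mem=[0,0,0,0]
After op 4 (pop): stack=[empty] mem=[0,0,0,0]
After op 5 (push 12): stack=[12] mem=[0,0,0,0]
After op 6 (push 5): stack=[12,5] mem=[0,0,0,0]
After op 7 (STO M2): stack=[12] mem=[0,0,5,0]
After op 8 (push 15): stack=[12,15] mem=[0,0,5,0]
After op 9 (*): stack=[180] mem=[0,0,5,0]
After op 10 (pop): stack=[empty] mem=[0,0,5,0]
After op 11 (RCL M2): stack=[5] mem=[0,0,5,0]
After op 12 (push 11): stack=[5,11] mem=[0,0,5,0]
After op 13 (push 19): stack=[5,11,19] mem=[0,0,5,0]
After op 14 (/): stack=[5,0] mem=[0,0,5,0]
After op 15 (pop): stack=[5] mem=[0,0,5,0]
After op 16 (dup): stack=[5,5] mem=[0,0,5,0]
After op 17 (STO M1): stack=[5] mem=[0,5,5,0]
After op 18 (pop): stack=[empty] mem=[0,5,5,0]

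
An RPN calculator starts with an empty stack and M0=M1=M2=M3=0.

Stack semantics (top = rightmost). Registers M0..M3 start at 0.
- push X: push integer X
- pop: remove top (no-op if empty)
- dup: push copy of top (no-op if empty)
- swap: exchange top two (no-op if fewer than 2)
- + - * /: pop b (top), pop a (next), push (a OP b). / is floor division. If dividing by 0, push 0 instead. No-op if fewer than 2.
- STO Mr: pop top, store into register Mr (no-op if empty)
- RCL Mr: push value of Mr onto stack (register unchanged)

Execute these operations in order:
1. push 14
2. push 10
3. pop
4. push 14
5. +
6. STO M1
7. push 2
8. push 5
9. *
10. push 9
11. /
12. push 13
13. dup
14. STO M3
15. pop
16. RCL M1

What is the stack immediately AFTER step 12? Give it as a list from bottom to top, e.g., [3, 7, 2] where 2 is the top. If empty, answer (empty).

After op 1 (push 14): stack=[14] mem=[0,0,0,0]
After op 2 (push 10): stack=[14,10] mem=[0,0,0,0]
After op 3 (pop): stack=[14] mem=[0,0,0,0]
After op 4 (push 14): stack=[14,14] mem=[0,0,0,0]
After op 5 (+): stack=[28] mem=[0,0,0,0]
After op 6 (STO M1): stack=[empty] mem=[0,28,0,0]
After op 7 (push 2): stack=[2] mem=[0,28,0,0]
After op 8 (push 5): stack=[2,5] mem=[0,28,0,0]
After op 9 (*): stack=[10] mem=[0,28,0,0]
After op 10 (push 9): stack=[10,9] mem=[0,28,0,0]
After op 11 (/): stack=[1] mem=[0,28,0,0]
After op 12 (push 13): stack=[1,13] mem=[0,28,0,0]

[1, 13]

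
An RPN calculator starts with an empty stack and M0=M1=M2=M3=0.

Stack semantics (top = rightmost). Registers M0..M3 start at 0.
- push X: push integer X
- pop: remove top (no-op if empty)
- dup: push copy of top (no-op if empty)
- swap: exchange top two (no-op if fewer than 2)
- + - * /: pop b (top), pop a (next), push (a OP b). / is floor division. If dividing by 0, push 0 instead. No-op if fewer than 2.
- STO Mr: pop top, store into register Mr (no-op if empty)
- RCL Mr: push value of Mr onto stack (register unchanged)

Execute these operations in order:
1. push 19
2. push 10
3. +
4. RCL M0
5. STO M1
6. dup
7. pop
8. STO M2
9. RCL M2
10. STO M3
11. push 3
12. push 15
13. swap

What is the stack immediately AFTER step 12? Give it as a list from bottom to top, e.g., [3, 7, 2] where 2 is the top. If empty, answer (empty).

After op 1 (push 19): stack=[19] mem=[0,0,0,0]
After op 2 (push 10): stack=[19,10] mem=[0,0,0,0]
After op 3 (+): stack=[29] mem=[0,0,0,0]
After op 4 (RCL M0): stack=[29,0] mem=[0,0,0,0]
After op 5 (STO M1): stack=[29] mem=[0,0,0,0]
After op 6 (dup): stack=[29,29] mem=[0,0,0,0]
After op 7 (pop): stack=[29] mem=[0,0,0,0]
After op 8 (STO M2): stack=[empty] mem=[0,0,29,0]
After op 9 (RCL M2): stack=[29] mem=[0,0,29,0]
After op 10 (STO M3): stack=[empty] mem=[0,0,29,29]
After op 11 (push 3): stack=[3] mem=[0,0,29,29]
After op 12 (push 15): stack=[3,15] mem=[0,0,29,29]

[3, 15]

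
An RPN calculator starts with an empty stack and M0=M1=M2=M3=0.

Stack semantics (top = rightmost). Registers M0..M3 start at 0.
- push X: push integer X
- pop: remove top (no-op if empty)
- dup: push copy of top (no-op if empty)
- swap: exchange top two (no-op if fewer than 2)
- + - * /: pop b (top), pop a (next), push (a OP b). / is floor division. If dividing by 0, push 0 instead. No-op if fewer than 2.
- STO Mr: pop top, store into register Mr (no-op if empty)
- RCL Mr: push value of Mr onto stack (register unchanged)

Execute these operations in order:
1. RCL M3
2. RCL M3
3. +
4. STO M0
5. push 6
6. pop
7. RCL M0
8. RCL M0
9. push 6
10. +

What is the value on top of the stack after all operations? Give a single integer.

After op 1 (RCL M3): stack=[0] mem=[0,0,0,0]
After op 2 (RCL M3): stack=[0,0] mem=[0,0,0,0]
After op 3 (+): stack=[0] mem=[0,0,0,0]
After op 4 (STO M0): stack=[empty] mem=[0,0,0,0]
After op 5 (push 6): stack=[6] mem=[0,0,0,0]
After op 6 (pop): stack=[empty] mem=[0,0,0,0]
After op 7 (RCL M0): stack=[0] mem=[0,0,0,0]
After op 8 (RCL M0): stack=[0,0] mem=[0,0,0,0]
After op 9 (push 6): stack=[0,0,6] mem=[0,0,0,0]
After op 10 (+): stack=[0,6] mem=[0,0,0,0]

Answer: 6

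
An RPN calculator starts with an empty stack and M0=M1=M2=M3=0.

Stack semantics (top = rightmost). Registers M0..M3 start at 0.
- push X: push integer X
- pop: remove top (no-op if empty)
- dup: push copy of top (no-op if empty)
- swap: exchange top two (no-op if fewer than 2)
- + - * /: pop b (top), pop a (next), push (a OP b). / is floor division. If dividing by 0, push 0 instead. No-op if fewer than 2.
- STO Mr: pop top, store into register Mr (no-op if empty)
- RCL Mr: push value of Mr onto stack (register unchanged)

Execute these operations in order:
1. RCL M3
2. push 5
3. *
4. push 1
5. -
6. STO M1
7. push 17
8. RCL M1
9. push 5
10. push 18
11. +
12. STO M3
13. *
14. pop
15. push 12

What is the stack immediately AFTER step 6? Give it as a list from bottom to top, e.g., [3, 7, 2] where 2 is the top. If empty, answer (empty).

After op 1 (RCL M3): stack=[0] mem=[0,0,0,0]
After op 2 (push 5): stack=[0,5] mem=[0,0,0,0]
After op 3 (*): stack=[0] mem=[0,0,0,0]
After op 4 (push 1): stack=[0,1] mem=[0,0,0,0]
After op 5 (-): stack=[-1] mem=[0,0,0,0]
After op 6 (STO M1): stack=[empty] mem=[0,-1,0,0]

(empty)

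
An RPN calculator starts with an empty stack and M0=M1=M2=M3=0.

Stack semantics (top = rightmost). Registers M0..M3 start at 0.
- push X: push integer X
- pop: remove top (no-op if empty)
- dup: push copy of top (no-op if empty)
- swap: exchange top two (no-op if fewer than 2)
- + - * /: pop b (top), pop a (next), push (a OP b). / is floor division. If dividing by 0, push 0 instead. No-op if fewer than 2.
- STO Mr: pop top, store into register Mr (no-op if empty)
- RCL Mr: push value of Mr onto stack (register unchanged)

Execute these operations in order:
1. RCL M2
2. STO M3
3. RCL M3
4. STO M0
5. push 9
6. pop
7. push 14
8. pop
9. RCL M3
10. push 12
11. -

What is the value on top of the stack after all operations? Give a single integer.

Answer: -12

Derivation:
After op 1 (RCL M2): stack=[0] mem=[0,0,0,0]
After op 2 (STO M3): stack=[empty] mem=[0,0,0,0]
After op 3 (RCL M3): stack=[0] mem=[0,0,0,0]
After op 4 (STO M0): stack=[empty] mem=[0,0,0,0]
After op 5 (push 9): stack=[9] mem=[0,0,0,0]
After op 6 (pop): stack=[empty] mem=[0,0,0,0]
After op 7 (push 14): stack=[14] mem=[0,0,0,0]
After op 8 (pop): stack=[empty] mem=[0,0,0,0]
After op 9 (RCL M3): stack=[0] mem=[0,0,0,0]
After op 10 (push 12): stack=[0,12] mem=[0,0,0,0]
After op 11 (-): stack=[-12] mem=[0,0,0,0]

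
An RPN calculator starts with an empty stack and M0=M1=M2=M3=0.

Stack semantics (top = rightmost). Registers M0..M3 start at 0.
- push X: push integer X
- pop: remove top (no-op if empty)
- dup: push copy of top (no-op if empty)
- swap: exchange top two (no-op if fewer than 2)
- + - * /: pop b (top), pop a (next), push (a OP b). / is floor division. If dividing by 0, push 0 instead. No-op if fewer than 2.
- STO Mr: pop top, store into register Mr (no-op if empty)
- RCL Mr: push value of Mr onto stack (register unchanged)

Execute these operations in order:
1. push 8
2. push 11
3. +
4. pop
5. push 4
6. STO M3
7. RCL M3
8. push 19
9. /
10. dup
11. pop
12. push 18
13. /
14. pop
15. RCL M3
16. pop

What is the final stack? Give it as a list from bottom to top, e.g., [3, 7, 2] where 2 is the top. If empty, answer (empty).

After op 1 (push 8): stack=[8] mem=[0,0,0,0]
After op 2 (push 11): stack=[8,11] mem=[0,0,0,0]
After op 3 (+): stack=[19] mem=[0,0,0,0]
After op 4 (pop): stack=[empty] mem=[0,0,0,0]
After op 5 (push 4): stack=[4] mem=[0,0,0,0]
After op 6 (STO M3): stack=[empty] mem=[0,0,0,4]
After op 7 (RCL M3): stack=[4] mem=[0,0,0,4]
After op 8 (push 19): stack=[4,19] mem=[0,0,0,4]
After op 9 (/): stack=[0] mem=[0,0,0,4]
After op 10 (dup): stack=[0,0] mem=[0,0,0,4]
After op 11 (pop): stack=[0] mem=[0,0,0,4]
After op 12 (push 18): stack=[0,18] mem=[0,0,0,4]
After op 13 (/): stack=[0] mem=[0,0,0,4]
After op 14 (pop): stack=[empty] mem=[0,0,0,4]
After op 15 (RCL M3): stack=[4] mem=[0,0,0,4]
After op 16 (pop): stack=[empty] mem=[0,0,0,4]

Answer: (empty)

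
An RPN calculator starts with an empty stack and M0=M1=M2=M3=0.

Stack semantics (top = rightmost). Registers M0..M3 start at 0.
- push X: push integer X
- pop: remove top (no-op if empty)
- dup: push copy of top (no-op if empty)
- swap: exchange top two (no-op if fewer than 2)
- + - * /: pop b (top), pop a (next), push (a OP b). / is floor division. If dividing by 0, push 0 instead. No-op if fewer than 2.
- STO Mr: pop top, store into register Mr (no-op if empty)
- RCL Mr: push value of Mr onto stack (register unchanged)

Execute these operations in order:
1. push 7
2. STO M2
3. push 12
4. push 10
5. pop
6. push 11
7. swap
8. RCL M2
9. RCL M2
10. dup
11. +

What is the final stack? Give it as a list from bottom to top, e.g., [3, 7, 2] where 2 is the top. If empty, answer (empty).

After op 1 (push 7): stack=[7] mem=[0,0,0,0]
After op 2 (STO M2): stack=[empty] mem=[0,0,7,0]
After op 3 (push 12): stack=[12] mem=[0,0,7,0]
After op 4 (push 10): stack=[12,10] mem=[0,0,7,0]
After op 5 (pop): stack=[12] mem=[0,0,7,0]
After op 6 (push 11): stack=[12,11] mem=[0,0,7,0]
After op 7 (swap): stack=[11,12] mem=[0,0,7,0]
After op 8 (RCL M2): stack=[11,12,7] mem=[0,0,7,0]
After op 9 (RCL M2): stack=[11,12,7,7] mem=[0,0,7,0]
After op 10 (dup): stack=[11,12,7,7,7] mem=[0,0,7,0]
After op 11 (+): stack=[11,12,7,14] mem=[0,0,7,0]

Answer: [11, 12, 7, 14]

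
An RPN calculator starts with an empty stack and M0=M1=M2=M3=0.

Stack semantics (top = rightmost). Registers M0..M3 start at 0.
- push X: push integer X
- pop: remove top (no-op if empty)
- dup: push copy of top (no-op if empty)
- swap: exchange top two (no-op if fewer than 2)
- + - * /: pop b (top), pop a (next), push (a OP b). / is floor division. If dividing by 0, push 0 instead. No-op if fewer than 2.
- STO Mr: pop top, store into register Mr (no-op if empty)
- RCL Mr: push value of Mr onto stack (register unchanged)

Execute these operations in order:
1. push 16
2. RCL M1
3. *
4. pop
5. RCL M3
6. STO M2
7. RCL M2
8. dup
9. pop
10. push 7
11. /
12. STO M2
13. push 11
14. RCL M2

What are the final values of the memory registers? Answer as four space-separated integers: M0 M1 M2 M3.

After op 1 (push 16): stack=[16] mem=[0,0,0,0]
After op 2 (RCL M1): stack=[16,0] mem=[0,0,0,0]
After op 3 (*): stack=[0] mem=[0,0,0,0]
After op 4 (pop): stack=[empty] mem=[0,0,0,0]
After op 5 (RCL M3): stack=[0] mem=[0,0,0,0]
After op 6 (STO M2): stack=[empty] mem=[0,0,0,0]
After op 7 (RCL M2): stack=[0] mem=[0,0,0,0]
After op 8 (dup): stack=[0,0] mem=[0,0,0,0]
After op 9 (pop): stack=[0] mem=[0,0,0,0]
After op 10 (push 7): stack=[0,7] mem=[0,0,0,0]
After op 11 (/): stack=[0] mem=[0,0,0,0]
After op 12 (STO M2): stack=[empty] mem=[0,0,0,0]
After op 13 (push 11): stack=[11] mem=[0,0,0,0]
After op 14 (RCL M2): stack=[11,0] mem=[0,0,0,0]

Answer: 0 0 0 0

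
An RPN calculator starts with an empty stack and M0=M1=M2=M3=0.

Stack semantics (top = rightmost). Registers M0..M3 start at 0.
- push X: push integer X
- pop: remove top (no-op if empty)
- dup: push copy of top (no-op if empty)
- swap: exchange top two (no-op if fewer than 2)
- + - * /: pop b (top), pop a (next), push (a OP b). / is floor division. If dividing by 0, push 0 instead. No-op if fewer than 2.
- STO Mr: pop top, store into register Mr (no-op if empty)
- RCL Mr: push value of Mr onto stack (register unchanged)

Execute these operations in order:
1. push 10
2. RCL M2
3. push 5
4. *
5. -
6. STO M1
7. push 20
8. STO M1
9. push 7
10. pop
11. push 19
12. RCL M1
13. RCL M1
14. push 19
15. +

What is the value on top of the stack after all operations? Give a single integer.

Answer: 39

Derivation:
After op 1 (push 10): stack=[10] mem=[0,0,0,0]
After op 2 (RCL M2): stack=[10,0] mem=[0,0,0,0]
After op 3 (push 5): stack=[10,0,5] mem=[0,0,0,0]
After op 4 (*): stack=[10,0] mem=[0,0,0,0]
After op 5 (-): stack=[10] mem=[0,0,0,0]
After op 6 (STO M1): stack=[empty] mem=[0,10,0,0]
After op 7 (push 20): stack=[20] mem=[0,10,0,0]
After op 8 (STO M1): stack=[empty] mem=[0,20,0,0]
After op 9 (push 7): stack=[7] mem=[0,20,0,0]
After op 10 (pop): stack=[empty] mem=[0,20,0,0]
After op 11 (push 19): stack=[19] mem=[0,20,0,0]
After op 12 (RCL M1): stack=[19,20] mem=[0,20,0,0]
After op 13 (RCL M1): stack=[19,20,20] mem=[0,20,0,0]
After op 14 (push 19): stack=[19,20,20,19] mem=[0,20,0,0]
After op 15 (+): stack=[19,20,39] mem=[0,20,0,0]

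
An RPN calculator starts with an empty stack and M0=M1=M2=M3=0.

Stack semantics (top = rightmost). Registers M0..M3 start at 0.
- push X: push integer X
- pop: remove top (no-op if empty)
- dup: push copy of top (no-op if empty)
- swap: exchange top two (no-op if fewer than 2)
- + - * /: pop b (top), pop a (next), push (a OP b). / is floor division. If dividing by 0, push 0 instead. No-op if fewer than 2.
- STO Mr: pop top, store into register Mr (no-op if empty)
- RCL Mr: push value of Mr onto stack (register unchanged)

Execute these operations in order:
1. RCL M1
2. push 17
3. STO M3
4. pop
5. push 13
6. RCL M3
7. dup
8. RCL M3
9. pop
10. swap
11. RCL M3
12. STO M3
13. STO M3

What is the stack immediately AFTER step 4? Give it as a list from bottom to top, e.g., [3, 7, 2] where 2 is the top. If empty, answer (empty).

After op 1 (RCL M1): stack=[0] mem=[0,0,0,0]
After op 2 (push 17): stack=[0,17] mem=[0,0,0,0]
After op 3 (STO M3): stack=[0] mem=[0,0,0,17]
After op 4 (pop): stack=[empty] mem=[0,0,0,17]

(empty)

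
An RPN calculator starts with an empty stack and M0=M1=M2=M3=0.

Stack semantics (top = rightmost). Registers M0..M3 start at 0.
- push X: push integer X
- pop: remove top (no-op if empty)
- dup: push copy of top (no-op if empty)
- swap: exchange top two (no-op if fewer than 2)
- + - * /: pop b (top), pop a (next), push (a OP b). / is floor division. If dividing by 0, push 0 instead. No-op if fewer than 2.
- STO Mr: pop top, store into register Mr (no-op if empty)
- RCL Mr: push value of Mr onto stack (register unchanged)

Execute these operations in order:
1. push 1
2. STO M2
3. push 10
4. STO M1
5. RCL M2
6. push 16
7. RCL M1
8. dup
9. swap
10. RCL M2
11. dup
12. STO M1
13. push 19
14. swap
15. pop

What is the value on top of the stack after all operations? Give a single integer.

After op 1 (push 1): stack=[1] mem=[0,0,0,0]
After op 2 (STO M2): stack=[empty] mem=[0,0,1,0]
After op 3 (push 10): stack=[10] mem=[0,0,1,0]
After op 4 (STO M1): stack=[empty] mem=[0,10,1,0]
After op 5 (RCL M2): stack=[1] mem=[0,10,1,0]
After op 6 (push 16): stack=[1,16] mem=[0,10,1,0]
After op 7 (RCL M1): stack=[1,16,10] mem=[0,10,1,0]
After op 8 (dup): stack=[1,16,10,10] mem=[0,10,1,0]
After op 9 (swap): stack=[1,16,10,10] mem=[0,10,1,0]
After op 10 (RCL M2): stack=[1,16,10,10,1] mem=[0,10,1,0]
After op 11 (dup): stack=[1,16,10,10,1,1] mem=[0,10,1,0]
After op 12 (STO M1): stack=[1,16,10,10,1] mem=[0,1,1,0]
After op 13 (push 19): stack=[1,16,10,10,1,19] mem=[0,1,1,0]
After op 14 (swap): stack=[1,16,10,10,19,1] mem=[0,1,1,0]
After op 15 (pop): stack=[1,16,10,10,19] mem=[0,1,1,0]

Answer: 19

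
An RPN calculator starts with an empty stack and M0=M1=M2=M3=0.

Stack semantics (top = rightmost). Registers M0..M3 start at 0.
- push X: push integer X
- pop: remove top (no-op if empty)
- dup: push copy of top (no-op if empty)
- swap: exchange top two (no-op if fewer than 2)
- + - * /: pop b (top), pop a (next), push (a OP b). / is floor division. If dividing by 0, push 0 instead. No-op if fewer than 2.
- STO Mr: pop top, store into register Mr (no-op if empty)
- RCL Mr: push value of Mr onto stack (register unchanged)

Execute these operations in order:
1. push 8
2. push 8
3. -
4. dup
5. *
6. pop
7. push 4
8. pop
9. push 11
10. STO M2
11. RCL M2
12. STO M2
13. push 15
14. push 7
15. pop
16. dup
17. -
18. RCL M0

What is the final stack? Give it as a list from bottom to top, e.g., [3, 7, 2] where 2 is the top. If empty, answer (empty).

After op 1 (push 8): stack=[8] mem=[0,0,0,0]
After op 2 (push 8): stack=[8,8] mem=[0,0,0,0]
After op 3 (-): stack=[0] mem=[0,0,0,0]
After op 4 (dup): stack=[0,0] mem=[0,0,0,0]
After op 5 (*): stack=[0] mem=[0,0,0,0]
After op 6 (pop): stack=[empty] mem=[0,0,0,0]
After op 7 (push 4): stack=[4] mem=[0,0,0,0]
After op 8 (pop): stack=[empty] mem=[0,0,0,0]
After op 9 (push 11): stack=[11] mem=[0,0,0,0]
After op 10 (STO M2): stack=[empty] mem=[0,0,11,0]
After op 11 (RCL M2): stack=[11] mem=[0,0,11,0]
After op 12 (STO M2): stack=[empty] mem=[0,0,11,0]
After op 13 (push 15): stack=[15] mem=[0,0,11,0]
After op 14 (push 7): stack=[15,7] mem=[0,0,11,0]
After op 15 (pop): stack=[15] mem=[0,0,11,0]
After op 16 (dup): stack=[15,15] mem=[0,0,11,0]
After op 17 (-): stack=[0] mem=[0,0,11,0]
After op 18 (RCL M0): stack=[0,0] mem=[0,0,11,0]

Answer: [0, 0]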